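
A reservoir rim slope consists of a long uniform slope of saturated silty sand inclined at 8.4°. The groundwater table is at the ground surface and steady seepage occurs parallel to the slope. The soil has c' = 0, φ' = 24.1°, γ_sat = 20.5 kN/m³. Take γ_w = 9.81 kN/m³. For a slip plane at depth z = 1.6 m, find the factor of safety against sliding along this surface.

With seepage parallel to the slope and the water table at the surface, the effective normal stress on the slip plane uses the buoyant unit weight γ' = γ_sat − γ_w while the driving shear stress uses γ_sat:
FS = [c' + γ' z cos²β tanφ'] / [γ_sat z sinβ cosβ]
(For c' = 0 this reduces to FS = (γ'/γ_sat)·tanφ'/tanβ.)
γ' = 20.5 − 9.81 = 10.69 kN/m³
Numerator = 0.0 + 10.69·1.6·cos²8.4°·tan24.1° = 0.0 + 10.69·1.6·0.9787·0.4473 = 7.488 kPa
Denominator = 20.5·1.6·sin8.4°·cos8.4° = 20.5·1.6·0.1461·0.9893 = 4.740 kPa
FS = 7.488 / 4.740 = 1.580

FS = 1.58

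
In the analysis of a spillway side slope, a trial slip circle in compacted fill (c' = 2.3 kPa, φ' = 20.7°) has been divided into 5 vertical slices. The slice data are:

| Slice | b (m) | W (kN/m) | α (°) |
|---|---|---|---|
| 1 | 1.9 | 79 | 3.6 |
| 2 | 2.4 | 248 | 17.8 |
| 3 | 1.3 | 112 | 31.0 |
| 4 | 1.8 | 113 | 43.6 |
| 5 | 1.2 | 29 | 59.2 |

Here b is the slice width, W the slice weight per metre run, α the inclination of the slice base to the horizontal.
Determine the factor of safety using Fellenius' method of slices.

FS = 0.90

Ordinary method of slices: FS = Σ[c'·Δl_i + (W_i cosα_i)·tanφ'] / Σ W_i sinα_i, with Δl_i = b_i / cosα_i.
Slice 1: Δl = 1.9/cos3.6° = 1.904 m; N'_1 = 79·cos3.6° = 78.8; c'Δl = 4.38; W sinα = 5.0
Slice 2: Δl = 2.4/cos17.8° = 2.521 m; N'_2 = 248·cos17.8° = 236.1; c'Δl = 5.80; W sinα = 75.8
Slice 3: Δl = 1.3/cos31.0° = 1.517 m; N'_3 = 112·cos31.0° = 96.0; c'Δl = 3.49; W sinα = 57.7
Slice 4: Δl = 1.8/cos43.6° = 2.486 m; N'_4 = 113·cos43.6° = 81.8; c'Δl = 5.72; W sinα = 77.9
Slice 5: Δl = 1.2/cos59.2° = 2.344 m; N'_5 = 29·cos59.2° = 14.8; c'Δl = 5.39; W sinα = 24.9
Σc'Δl = 24.8 kN/m; ΣN' = 507.7 kN/m; ΣW sinα = 241.3 kN/m
Resisting = 24.8 + 507.7·tan20.7° = 24.8 + 191.8 = 216.6 kN/m
FS = 216.6 / 241.3 = 0.898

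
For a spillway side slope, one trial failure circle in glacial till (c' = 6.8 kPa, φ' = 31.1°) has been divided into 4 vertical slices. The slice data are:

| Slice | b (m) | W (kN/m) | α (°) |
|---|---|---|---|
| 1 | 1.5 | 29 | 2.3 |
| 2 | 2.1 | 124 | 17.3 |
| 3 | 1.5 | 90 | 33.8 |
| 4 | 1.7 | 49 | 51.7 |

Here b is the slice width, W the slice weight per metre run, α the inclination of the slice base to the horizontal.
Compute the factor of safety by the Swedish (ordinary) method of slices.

Ordinary method of slices: FS = Σ[c'·Δl_i + (W_i cosα_i)·tanφ'] / Σ W_i sinα_i, with Δl_i = b_i / cosα_i.
Slice 1: Δl = 1.5/cos2.3° = 1.501 m; N'_1 = 29·cos2.3° = 29.0; c'Δl = 10.21; W sinα = 1.2
Slice 2: Δl = 2.1/cos17.3° = 2.200 m; N'_2 = 124·cos17.3° = 118.4; c'Δl = 14.96; W sinα = 36.9
Slice 3: Δl = 1.5/cos33.8° = 1.805 m; N'_3 = 90·cos33.8° = 74.8; c'Δl = 12.27; W sinα = 50.1
Slice 4: Δl = 1.7/cos51.7° = 2.743 m; N'_4 = 49·cos51.7° = 30.4; c'Δl = 18.65; W sinα = 38.5
Σc'Δl = 56.1 kN/m; ΣN' = 252.5 kN/m; ΣW sinα = 126.6 kN/m
Resisting = 56.1 + 252.5·tan31.1° = 56.1 + 152.3 = 208.4 kN/m
FS = 208.4 / 126.6 = 1.647

FS = 1.65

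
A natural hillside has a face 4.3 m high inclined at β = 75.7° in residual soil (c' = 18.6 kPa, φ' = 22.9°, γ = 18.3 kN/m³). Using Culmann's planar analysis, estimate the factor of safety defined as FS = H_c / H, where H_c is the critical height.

FS = 2.13

H_c = (4c'/γ) · sinβ cosφ' / [1 − cos(β − φ')]
    = (4·18.6/18.3) · sin75.7°·cos22.9° / [1 − cos52.8°]
    = 4.066 · 0.8926 / 0.3954 = 9.18 m
FS = H_c / H = 9.18 / 4.3 = 2.134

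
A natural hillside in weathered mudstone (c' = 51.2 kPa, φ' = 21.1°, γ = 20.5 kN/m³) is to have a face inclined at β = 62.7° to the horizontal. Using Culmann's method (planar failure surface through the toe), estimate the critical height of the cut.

Culmann's analysis gives the critical failure plane at α_cr = (β + φ')/2 = (62.7 + 21.1)/2 = 41.9°, and the critical height
H_c = (4c'/γ) · sinβ cosφ' / [1 − cos(β − φ')]
    = (4·51.2/20.5) · sin62.7°·cos21.1° / [1 − cos(41.6°)]
    = 9.990 · 0.8886·0.9330 / [1 − 0.7478]
    = 9.990 · 0.8290 / 0.2522
    = 32.84 m

H_c = 32.84 m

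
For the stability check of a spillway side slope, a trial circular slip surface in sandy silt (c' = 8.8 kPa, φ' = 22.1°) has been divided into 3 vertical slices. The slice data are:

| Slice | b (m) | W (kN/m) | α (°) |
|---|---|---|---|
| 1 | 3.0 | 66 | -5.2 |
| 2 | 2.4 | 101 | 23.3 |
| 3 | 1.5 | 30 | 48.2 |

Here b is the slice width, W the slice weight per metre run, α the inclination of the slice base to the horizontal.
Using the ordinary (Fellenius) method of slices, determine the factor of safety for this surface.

FS = 2.52

Ordinary method of slices: FS = Σ[c'·Δl_i + (W_i cosα_i)·tanφ'] / Σ W_i sinα_i, with Δl_i = b_i / cosα_i.
Slice 1: Δl = 3.0/cos(-5.2°) = 3.012 m; N'_1 = 66·cos(-5.2°) = 65.7; c'Δl = 26.51; W sinα = -6.0
Slice 2: Δl = 2.4/cos23.3° = 2.613 m; N'_2 = 101·cos23.3° = 92.8; c'Δl = 23.00; W sinα = 40.0
Slice 3: Δl = 1.5/cos48.2° = 2.250 m; N'_3 = 30·cos48.2° = 20.0; c'Δl = 19.80; W sinα = 22.4
Σc'Δl = 69.3 kN/m; ΣN' = 178.5 kN/m; ΣW sinα = 56.3 kN/m
Resisting = 69.3 + 178.5·tan22.1° = 69.3 + 72.5 = 141.8 kN/m
FS = 141.8 / 56.3 = 2.517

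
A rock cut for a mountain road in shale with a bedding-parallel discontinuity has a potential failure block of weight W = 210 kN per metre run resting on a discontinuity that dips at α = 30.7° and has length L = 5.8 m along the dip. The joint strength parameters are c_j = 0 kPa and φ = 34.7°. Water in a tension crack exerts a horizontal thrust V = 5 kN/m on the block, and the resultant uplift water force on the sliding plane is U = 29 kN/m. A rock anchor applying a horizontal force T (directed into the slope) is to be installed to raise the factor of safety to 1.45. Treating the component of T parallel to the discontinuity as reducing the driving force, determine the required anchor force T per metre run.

T = 37 kN/m

Resolving forces along and normal to the sliding plane, with the horizontal anchor force T adding T·sinα to the effective normal force and T·cosα acting up the plane against the driving force:
FS = [c_jL + (W cosα − U − V sinα + T sinα) tanφ] / [W sinα + V cosα − T cosα]
Without the anchor: N' = 149.0 kN/m, driving T_d = 111.5 kN/m, resisting R = 0·5.8 + 149.0·tan34.7° = 103.2 kN/m, FS = 0.93.
Setting FS = 1.45 and solving for T:
1.45·(111.5 − T cos30.7°) = 103.2 + T sin30.7°·tan34.7°
T·(sin30.7°·tan34.7° + 1.45·cos30.7°) = 1.45·111.5 − 103.2
T·(0.5105·0.6924 + 1.45·0.8599) = 161.7 − 103.2 = 58.5
T·1.6003 = 58.5
T = 36.6 kN/m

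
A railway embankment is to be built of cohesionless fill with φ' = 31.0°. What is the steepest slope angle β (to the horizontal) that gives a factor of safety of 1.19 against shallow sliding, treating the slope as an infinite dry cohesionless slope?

For an infinite dry cohesionless slope FS = tanφ'/tanβ, so tanβ = tanφ' / FS.
tanβ = tan31.0° / 1.19 = 0.6009 / 1.19 = 0.5049
β = arctan(0.5049) = 26.79°

β = 26.8°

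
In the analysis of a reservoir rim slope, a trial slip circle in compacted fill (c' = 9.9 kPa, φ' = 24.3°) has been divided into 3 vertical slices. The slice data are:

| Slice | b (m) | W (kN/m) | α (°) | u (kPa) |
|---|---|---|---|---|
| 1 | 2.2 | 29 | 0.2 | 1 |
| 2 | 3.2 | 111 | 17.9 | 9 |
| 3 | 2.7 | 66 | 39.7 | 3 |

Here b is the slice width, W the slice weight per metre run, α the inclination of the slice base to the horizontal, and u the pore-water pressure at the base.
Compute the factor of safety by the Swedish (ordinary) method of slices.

FS = 2.02

Ordinary method of slices: FS = Σ[c'·Δl_i + (W_i cosα_i − u_i·Δl_i)·tanφ'] / Σ W_i sinα_i, with Δl_i = b_i / cosα_i.
Slice 1: Δl = 2.2/cos0.2° = 2.200 m; N'_1 = 29·cos0.2° − 1·2.200 = 26.8; c'Δl = 21.78; W sinα = 0.1
Slice 2: Δl = 3.2/cos17.9° = 3.363 m; N'_2 = 111·cos17.9° − 9·3.363 = 75.4; c'Δl = 33.29; W sinα = 34.1
Slice 3: Δl = 2.7/cos39.7° = 3.509 m; N'_3 = 66·cos39.7° − 3·3.509 = 40.3; c'Δl = 34.74; W sinα = 42.2
Σc'Δl = 89.8 kN/m; ΣN' = 142.4 kN/m; ΣW sinα = 76.4 kN/m
Resisting = 89.8 + 142.4·tan24.3° = 89.8 + 64.3 = 154.1 kN/m
FS = 154.1 / 76.4 = 2.018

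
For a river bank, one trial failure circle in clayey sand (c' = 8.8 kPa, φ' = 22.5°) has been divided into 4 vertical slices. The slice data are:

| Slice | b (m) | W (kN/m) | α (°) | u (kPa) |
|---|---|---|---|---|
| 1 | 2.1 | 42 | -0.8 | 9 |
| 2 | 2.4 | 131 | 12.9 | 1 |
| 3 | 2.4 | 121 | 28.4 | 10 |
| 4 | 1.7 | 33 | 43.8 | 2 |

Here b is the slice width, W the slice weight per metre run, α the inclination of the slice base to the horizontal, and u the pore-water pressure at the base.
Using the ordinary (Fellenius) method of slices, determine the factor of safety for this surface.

Ordinary method of slices: FS = Σ[c'·Δl_i + (W_i cosα_i − u_i·Δl_i)·tanφ'] / Σ W_i sinα_i, with Δl_i = b_i / cosα_i.
Slice 1: Δl = 2.1/cos(-0.8°) = 2.100 m; N'_1 = 42·cos(-0.8°) − 9·2.100 = 23.1; c'Δl = 18.48; W sinα = -0.6
Slice 2: Δl = 2.4/cos12.9° = 2.462 m; N'_2 = 131·cos12.9° − 1·2.462 = 125.2; c'Δl = 21.67; W sinα = 29.2
Slice 3: Δl = 2.4/cos28.4° = 2.728 m; N'_3 = 121·cos28.4° − 10·2.728 = 79.2; c'Δl = 24.01; W sinα = 57.6
Slice 4: Δl = 1.7/cos43.8° = 2.355 m; N'_4 = 33·cos43.8° − 2·2.355 = 19.1; c'Δl = 20.73; W sinα = 22.8
Σc'Δl = 84.9 kN/m; ΣN' = 246.6 kN/m; ΣW sinα = 109.1 kN/m
Resisting = 84.9 + 246.6·tan22.5° = 84.9 + 102.1 = 187.0 kN/m
FS = 187.0 / 109.1 = 1.715

FS = 1.72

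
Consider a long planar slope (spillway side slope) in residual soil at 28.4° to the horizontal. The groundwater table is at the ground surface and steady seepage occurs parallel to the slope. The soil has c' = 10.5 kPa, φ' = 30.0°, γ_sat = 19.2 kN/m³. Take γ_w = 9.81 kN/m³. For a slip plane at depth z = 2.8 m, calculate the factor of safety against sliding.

FS = 0.99

With seepage parallel to the slope and the water table at the surface, the effective normal stress on the slip plane uses the buoyant unit weight γ' = γ_sat − γ_w while the driving shear stress uses γ_sat:
FS = [c' + γ' z cos²β tanφ'] / [γ_sat z sinβ cosβ]
γ' = 19.2 − 9.81 = 9.39 kN/m³
Numerator = 10.5 + 9.39·2.8·cos²28.4°·tan30.0° = 10.5 + 9.39·2.8·0.7738·0.5774 = 22.246 kPa
Denominator = 19.2·2.8·sin28.4°·cos28.4° = 19.2·2.8·0.4756·0.8796 = 22.492 kPa
FS = 22.246 / 22.492 = 0.989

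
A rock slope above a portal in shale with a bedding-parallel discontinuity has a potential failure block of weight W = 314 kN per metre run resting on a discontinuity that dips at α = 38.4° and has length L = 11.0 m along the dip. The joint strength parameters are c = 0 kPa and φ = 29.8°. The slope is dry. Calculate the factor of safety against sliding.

FS = 0.72

Resolving the block weight along and normal to the plane and applying the Mohr–Coulomb strength on the joint:
N' = W cosα = 314·cos38.4° = 246.1 kN/m
Driving force T = W sinα = 314·sin38.4° = 195.0 kN/m
Resisting force R = c·L + N'·tanφ = 0·11.0 + 246.1·tan29.8° = 0.0 + 140.9 = 140.9 kN/m
FS = R / T = 140.9 / 195.0 = 0.723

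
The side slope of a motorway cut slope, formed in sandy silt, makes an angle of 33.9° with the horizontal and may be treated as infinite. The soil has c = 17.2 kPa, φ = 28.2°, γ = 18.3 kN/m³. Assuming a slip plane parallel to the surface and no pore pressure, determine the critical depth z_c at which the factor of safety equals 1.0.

z_c = 10.05 m

Setting FS = 1.00 in FS = [c + γz cos²β tanφ] / [γz sinβ cosβ] and solving for z:
z = c / [γ cosβ (FS·sinβ − cosβ·tanφ)]
  = 17.2 / [18.3·cos33.9°·(1.00·sin33.9° − cos33.9°·tan28.2°)]
  = 17.2 / [18.3·0.8300·(1.00·0.5577 − 0.8300·0.5362)]
  = 17.2 / 1.7118 = 10.048 m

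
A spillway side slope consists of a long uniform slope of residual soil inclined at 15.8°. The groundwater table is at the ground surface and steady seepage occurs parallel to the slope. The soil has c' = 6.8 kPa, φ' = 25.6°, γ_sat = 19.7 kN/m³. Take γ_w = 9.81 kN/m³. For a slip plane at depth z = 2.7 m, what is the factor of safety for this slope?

With seepage parallel to the slope and the water table at the surface, the effective normal stress on the slip plane uses the buoyant unit weight γ' = γ_sat − γ_w while the driving shear stress uses γ_sat:
FS = [c' + γ' z cos²β tanφ'] / [γ_sat z sinβ cosβ]
γ' = 19.7 − 9.81 = 9.89 kN/m³
Numerator = 6.8 + 9.89·2.7·cos²15.8°·tan25.6° = 6.8 + 9.89·2.7·0.9259·0.4791 = 18.645 kPa
Denominator = 19.7·2.7·sin15.8°·cos15.8° = 19.7·2.7·0.2723·0.9622 = 13.935 kPa
FS = 18.645 / 13.935 = 1.338

FS = 1.34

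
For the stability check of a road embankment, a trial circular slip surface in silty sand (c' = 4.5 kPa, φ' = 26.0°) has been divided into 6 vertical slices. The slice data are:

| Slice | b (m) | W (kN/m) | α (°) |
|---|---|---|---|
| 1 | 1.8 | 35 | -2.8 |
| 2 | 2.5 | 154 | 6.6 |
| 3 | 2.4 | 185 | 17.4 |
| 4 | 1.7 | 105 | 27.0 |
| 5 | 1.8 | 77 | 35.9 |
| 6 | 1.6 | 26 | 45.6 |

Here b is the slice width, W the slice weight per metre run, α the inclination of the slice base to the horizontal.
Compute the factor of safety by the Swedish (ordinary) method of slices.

FS = 1.76

Ordinary method of slices: FS = Σ[c'·Δl_i + (W_i cosα_i)·tanφ'] / Σ W_i sinα_i, with Δl_i = b_i / cosα_i.
Slice 1: Δl = 1.8/cos(-2.8°) = 1.802 m; N'_1 = 35·cos(-2.8°) = 35.0; c'Δl = 8.11; W sinα = -1.7
Slice 2: Δl = 2.5/cos6.6° = 2.517 m; N'_2 = 154·cos6.6° = 153.0; c'Δl = 11.33; W sinα = 17.7
Slice 3: Δl = 2.4/cos17.4° = 2.515 m; N'_3 = 185·cos17.4° = 176.5; c'Δl = 11.32; W sinα = 55.3
Slice 4: Δl = 1.7/cos27.0° = 1.908 m; N'_4 = 105·cos27.0° = 93.6; c'Δl = 8.59; W sinα = 47.7
Slice 5: Δl = 1.8/cos35.9° = 2.222 m; N'_5 = 77·cos35.9° = 62.4; c'Δl = 10.00; W sinα = 45.2
Slice 6: Δl = 1.6/cos45.6° = 2.287 m; N'_6 = 26·cos45.6° = 18.2; c'Δl = 10.29; W sinα = 18.6
Σc'Δl = 59.6 kN/m; ΣN' = 538.6 kN/m; ΣW sinα = 182.7 kN/m
Resisting = 59.6 + 538.6·tan26.0° = 59.6 + 262.7 = 322.3 kN/m
FS = 322.3 / 182.7 = 1.764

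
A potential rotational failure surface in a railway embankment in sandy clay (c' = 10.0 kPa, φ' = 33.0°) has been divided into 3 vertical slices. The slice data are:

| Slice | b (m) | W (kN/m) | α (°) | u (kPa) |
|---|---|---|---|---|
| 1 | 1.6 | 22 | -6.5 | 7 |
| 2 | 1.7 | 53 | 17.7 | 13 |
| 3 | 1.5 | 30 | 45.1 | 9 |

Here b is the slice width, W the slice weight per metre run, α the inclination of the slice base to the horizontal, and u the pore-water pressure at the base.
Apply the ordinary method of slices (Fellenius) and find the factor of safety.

Ordinary method of slices: FS = Σ[c'·Δl_i + (W_i cosα_i − u_i·Δl_i)·tanφ'] / Σ W_i sinα_i, with Δl_i = b_i / cosα_i.
Slice 1: Δl = 1.6/cos(-6.5°) = 1.610 m; N'_1 = 22·cos(-6.5°) − 7·1.610 = 10.6; c'Δl = 16.10; W sinα = -2.5
Slice 2: Δl = 1.7/cos17.7° = 1.784 m; N'_2 = 53·cos17.7° − 13·1.784 = 27.3; c'Δl = 17.84; W sinα = 16.1
Slice 3: Δl = 1.5/cos45.1° = 2.125 m; N'_3 = 30·cos45.1° − 9·2.125 = 2.1; c'Δl = 21.25; W sinα = 21.3
Σc'Δl = 55.2 kN/m; ΣN' = 39.9 kN/m; ΣW sinα = 34.9 kN/m
Resisting = 55.2 + 39.9·tan33.0° = 55.2 + 25.9 = 81.1 kN/m
FS = 81.1 / 34.9 = 2.326

FS = 2.33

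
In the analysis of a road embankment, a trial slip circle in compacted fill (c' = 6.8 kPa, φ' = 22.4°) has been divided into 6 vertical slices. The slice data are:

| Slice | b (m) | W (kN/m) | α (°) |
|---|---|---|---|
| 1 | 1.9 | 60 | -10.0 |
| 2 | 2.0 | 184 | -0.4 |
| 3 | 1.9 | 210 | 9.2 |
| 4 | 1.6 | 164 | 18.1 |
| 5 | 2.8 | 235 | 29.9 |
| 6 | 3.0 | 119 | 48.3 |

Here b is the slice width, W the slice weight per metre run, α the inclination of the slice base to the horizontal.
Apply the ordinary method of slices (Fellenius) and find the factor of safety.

Ordinary method of slices: FS = Σ[c'·Δl_i + (W_i cosα_i)·tanφ'] / Σ W_i sinα_i, with Δl_i = b_i / cosα_i.
Slice 1: Δl = 1.9/cos(-10.0°) = 1.929 m; N'_1 = 60·cos(-10.0°) = 59.1; c'Δl = 13.12; W sinα = -10.4
Slice 2: Δl = 2.0/cos(-0.4°) = 2.000 m; N'_2 = 184·cos(-0.4°) = 184.0; c'Δl = 13.60; W sinα = -1.3
Slice 3: Δl = 1.9/cos9.2° = 1.925 m; N'_3 = 210·cos9.2° = 207.3; c'Δl = 13.09; W sinα = 33.6
Slice 4: Δl = 1.6/cos18.1° = 1.683 m; N'_4 = 164·cos18.1° = 155.9; c'Δl = 11.45; W sinα = 51.0
Slice 5: Δl = 2.8/cos29.9° = 3.230 m; N'_5 = 235·cos29.9° = 203.7; c'Δl = 21.96; W sinα = 117.1
Slice 6: Δl = 3.0/cos48.3° = 4.510 m; N'_6 = 119·cos48.3° = 79.2; c'Δl = 30.67; W sinα = 88.8
Σc'Δl = 103.9 kN/m; ΣN' = 889.2 kN/m; ΣW sinα = 278.8 kN/m
Resisting = 103.9 + 889.2·tan22.4° = 103.9 + 366.5 = 470.4 kN/m
FS = 470.4 / 278.8 = 1.687

FS = 1.69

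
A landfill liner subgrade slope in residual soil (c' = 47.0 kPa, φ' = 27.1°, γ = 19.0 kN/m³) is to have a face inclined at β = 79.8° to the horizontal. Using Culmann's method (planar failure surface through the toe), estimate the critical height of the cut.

H_c = 22.00 m

Culmann's analysis gives the critical failure plane at α_cr = (β + φ')/2 = (79.8 + 27.1)/2 = 53.5°, and the critical height
H_c = (4c'/γ) · sinβ cosφ' / [1 − cos(β − φ')]
    = (4·47.0/19.0) · sin79.8°·cos27.1° / [1 − cos(52.7°)]
    = 9.895 · 0.9842·0.8902 / [1 − 0.6060]
    = 9.895 · 0.8761 / 0.3940
    = 22.00 m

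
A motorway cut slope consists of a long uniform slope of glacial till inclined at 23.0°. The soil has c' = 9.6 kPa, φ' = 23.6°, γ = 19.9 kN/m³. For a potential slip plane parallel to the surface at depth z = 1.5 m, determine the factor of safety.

FS = 1.92

For an infinite slope with a slip plane parallel to the surface (no pore pressure): FS = [c' + γz cos²β tanφ'] / [γz sinβ cosβ].
γz = 19.9·1.5 = 29.85 kN/m²
Numerator = 9.6 + 29.85·cos²23.0°·tan23.6° = 9.6 + 29.85·0.8473·0.4369 = 20.650 kPa
Denominator = 29.85·sin23.0°·cos23.0° = 29.85·0.3907·0.9205 = 10.736 kPa
FS = 20.650 / 10.736 = 1.923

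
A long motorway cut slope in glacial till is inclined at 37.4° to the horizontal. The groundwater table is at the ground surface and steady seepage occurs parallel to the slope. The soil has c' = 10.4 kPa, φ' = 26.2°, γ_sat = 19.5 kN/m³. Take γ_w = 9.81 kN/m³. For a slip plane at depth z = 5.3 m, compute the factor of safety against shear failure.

FS = 0.53

With seepage parallel to the slope and the water table at the surface, the effective normal stress on the slip plane uses the buoyant unit weight γ' = γ_sat − γ_w while the driving shear stress uses γ_sat:
FS = [c' + γ' z cos²β tanφ'] / [γ_sat z sinβ cosβ]
γ' = 19.5 − 9.81 = 9.69 kN/m³
Numerator = 10.4 + 9.69·5.3·cos²37.4°·tan26.2° = 10.4 + 9.69·5.3·0.6311·0.4921 = 26.348 kPa
Denominator = 19.5·5.3·sin37.4°·cos37.4° = 19.5·5.3·0.6074·0.7944 = 49.867 kPa
FS = 26.348 / 49.867 = 0.528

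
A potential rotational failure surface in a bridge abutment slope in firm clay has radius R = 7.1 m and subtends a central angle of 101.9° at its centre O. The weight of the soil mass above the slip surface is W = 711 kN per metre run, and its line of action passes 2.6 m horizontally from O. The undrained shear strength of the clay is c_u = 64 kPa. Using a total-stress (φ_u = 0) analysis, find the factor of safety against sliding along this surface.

Taking moments about the centre O, the resisting moment is provided by the undrained shear strength acting along the arc:
Arc length L_a = R·θ = 7.1·(101.9°·π/180) = 7.1·1.7785 = 12.63 m
M_R = c_u·L_a·R = 64·12.63·7.1 = 5737.8 kN·m/m
M_D = W·d = 711·2.6 = 1848.6 kN·m/m
FS = M_R / M_D = 5737.8 / 1848.6 = 3.104

FS = 3.10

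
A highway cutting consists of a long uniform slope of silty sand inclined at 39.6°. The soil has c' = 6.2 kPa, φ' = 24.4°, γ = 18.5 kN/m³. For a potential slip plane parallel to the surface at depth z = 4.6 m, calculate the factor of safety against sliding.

For an infinite slope with a slip plane parallel to the surface (no pore pressure): FS = [c' + γz cos²β tanφ'] / [γz sinβ cosβ].
γz = 18.5·4.6 = 85.10 kN/m²
Numerator = 6.2 + 85.10·cos²39.6°·tan24.4° = 6.2 + 85.10·0.5937·0.4536 = 29.118 kPa
Denominator = 85.10·sin39.6°·cos39.6° = 85.10·0.6374·0.7705 = 41.796 kPa
FS = 29.118 / 41.796 = 0.697

FS = 0.70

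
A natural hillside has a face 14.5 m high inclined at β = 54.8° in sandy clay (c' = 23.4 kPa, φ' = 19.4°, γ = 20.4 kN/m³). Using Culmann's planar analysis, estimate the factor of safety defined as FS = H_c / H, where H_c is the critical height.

H_c = (4c'/γ) · sinβ cosφ' / [1 − cos(β − φ')]
    = (4·23.4/20.4) · sin54.8°·cos19.4° / [1 − cos35.4°]
    = 4.588 · 0.7707 / 0.1849 = 19.13 m
FS = H_c / H = 19.13 / 14.5 = 1.319

FS = 1.32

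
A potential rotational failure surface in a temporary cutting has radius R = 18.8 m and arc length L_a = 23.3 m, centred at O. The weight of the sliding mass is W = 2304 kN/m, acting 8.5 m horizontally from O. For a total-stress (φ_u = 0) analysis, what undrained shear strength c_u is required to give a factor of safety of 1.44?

c_u = 64.4 kPa

FS = c_u·L_a·R / (W·d), so c_u = FS·W·d / (L_a·R).
c_u = 1.44·2304·8.5 / (23.30·18.8) = 28201.0 / 438.04 = 64.38 kPa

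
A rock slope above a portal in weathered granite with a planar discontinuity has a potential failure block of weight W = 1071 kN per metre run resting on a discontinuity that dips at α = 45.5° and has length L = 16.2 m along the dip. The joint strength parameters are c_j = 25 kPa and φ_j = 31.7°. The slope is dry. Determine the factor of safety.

FS = 1.14

Resolving the block weight along and normal to the plane and applying the Mohr–Coulomb strength on the joint:
N' = W cosα = 1071·cos45.5° = 750.7 kN/m
Driving force T = W sinα = 1071·sin45.5° = 763.9 kN/m
Resisting force R = c_j·L + N'·tanφ_j = 25·16.2 + 750.7·tan31.7° = 405.0 + 463.6 = 868.6 kN/m
FS = R / T = 868.6 / 763.9 = 1.137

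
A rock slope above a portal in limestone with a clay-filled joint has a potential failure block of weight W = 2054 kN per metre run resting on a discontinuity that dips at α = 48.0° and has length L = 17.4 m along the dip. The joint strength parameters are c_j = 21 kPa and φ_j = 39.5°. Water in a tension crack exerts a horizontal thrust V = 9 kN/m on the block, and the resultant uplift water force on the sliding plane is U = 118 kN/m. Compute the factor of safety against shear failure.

FS = 0.91

Resolving the block weight along and normal to the plane and applying the Mohr–Coulomb strength on the joint:
N' = W cosα − U − V sinα = 2054·cos48.0° − 118 − 9·sin48.0° = 1249.7 kN/m
Driving force T = W sinα + V cosα = 2054·sin48.0° + 9·cos48.0° = 1532.4 kN/m
Resisting force R = c_j·L + N'·tanφ_j = 21·17.4 + 1249.7·tan39.5° = 365.4 + 1030.2 = 1395.6 kN/m
FS = R / T = 1395.6 / 1532.4 = 0.911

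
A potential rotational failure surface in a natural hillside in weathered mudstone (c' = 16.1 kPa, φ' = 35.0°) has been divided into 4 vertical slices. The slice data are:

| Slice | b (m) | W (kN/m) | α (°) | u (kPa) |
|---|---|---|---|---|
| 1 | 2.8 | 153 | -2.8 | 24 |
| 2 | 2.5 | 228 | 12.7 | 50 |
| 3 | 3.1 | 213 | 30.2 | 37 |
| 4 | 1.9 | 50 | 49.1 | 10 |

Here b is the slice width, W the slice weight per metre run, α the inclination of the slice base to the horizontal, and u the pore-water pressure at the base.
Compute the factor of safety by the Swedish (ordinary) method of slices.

Ordinary method of slices: FS = Σ[c'·Δl_i + (W_i cosα_i − u_i·Δl_i)·tanφ'] / Σ W_i sinα_i, with Δl_i = b_i / cosα_i.
Slice 1: Δl = 2.8/cos(-2.8°) = 2.803 m; N'_1 = 153·cos(-2.8°) − 24·2.803 = 85.5; c'Δl = 45.13; W sinα = -7.5
Slice 2: Δl = 2.5/cos12.7° = 2.563 m; N'_2 = 228·cos12.7° − 50·2.563 = 94.3; c'Δl = 41.26; W sinα = 50.1
Slice 3: Δl = 3.1/cos30.2° = 3.587 m; N'_3 = 213·cos30.2° − 37·3.587 = 51.4; c'Δl = 57.75; W sinα = 107.1
Slice 4: Δl = 1.9/cos49.1° = 2.902 m; N'_4 = 50·cos49.1° − 10·2.902 = 3.7; c'Δl = 46.72; W sinα = 37.8
Σc'Δl = 190.9 kN/m; ΣN' = 234.9 kN/m; ΣW sinα = 187.6 kN/m
Resisting = 190.9 + 234.9·tan35.0° = 190.9 + 164.5 = 355.4 kN/m
FS = 355.4 / 187.6 = 1.894

FS = 1.89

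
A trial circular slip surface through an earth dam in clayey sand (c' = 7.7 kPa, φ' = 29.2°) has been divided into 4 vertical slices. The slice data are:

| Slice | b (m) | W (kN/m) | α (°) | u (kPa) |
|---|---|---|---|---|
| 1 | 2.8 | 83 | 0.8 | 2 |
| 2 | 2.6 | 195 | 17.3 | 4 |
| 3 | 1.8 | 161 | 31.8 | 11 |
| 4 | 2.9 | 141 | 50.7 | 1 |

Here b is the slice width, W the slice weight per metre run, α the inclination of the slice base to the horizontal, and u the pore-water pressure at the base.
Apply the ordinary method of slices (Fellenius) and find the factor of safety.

FS = 1.37

Ordinary method of slices: FS = Σ[c'·Δl_i + (W_i cosα_i − u_i·Δl_i)·tanφ'] / Σ W_i sinα_i, with Δl_i = b_i / cosα_i.
Slice 1: Δl = 2.8/cos0.8° = 2.800 m; N'_1 = 83·cos0.8° − 2·2.800 = 77.4; c'Δl = 21.56; W sinα = 1.2
Slice 2: Δl = 2.6/cos17.3° = 2.723 m; N'_2 = 195·cos17.3° − 4·2.723 = 175.3; c'Δl = 20.97; W sinα = 58.0
Slice 3: Δl = 1.8/cos31.8° = 2.118 m; N'_3 = 161·cos31.8° − 11·2.118 = 113.5; c'Δl = 16.31; W sinα = 84.8
Slice 4: Δl = 2.9/cos50.7° = 4.579 m; N'_4 = 141·cos50.7° − 1·4.579 = 84.7; c'Δl = 35.26; W sinα = 109.1
Σc'Δl = 94.1 kN/m; ΣN' = 450.9 kN/m; ΣW sinα = 253.1 kN/m
Resisting = 94.1 + 450.9·tan29.2° = 94.1 + 252.0 = 346.1 kN/m
FS = 346.1 / 253.1 = 1.368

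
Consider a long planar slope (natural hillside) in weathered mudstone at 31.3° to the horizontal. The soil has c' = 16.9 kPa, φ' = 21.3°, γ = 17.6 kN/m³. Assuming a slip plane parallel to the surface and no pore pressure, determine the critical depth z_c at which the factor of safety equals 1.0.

z_c = 6.03 m

Setting FS = 1.00 in FS = [c' + γz cos²β tanφ'] / [γz sinβ cosβ] and solving for z:
z = c' / [γ cosβ (FS·sinβ − cosβ·tanφ')]
  = 16.9 / [17.6·cos31.3°·(1.00·sin31.3° − cos31.3°·tan21.3°)]
  = 16.9 / [17.6·0.8545·(1.00·0.5195 − 0.8545·0.3899)]
  = 16.9 / 2.8029 = 6.030 m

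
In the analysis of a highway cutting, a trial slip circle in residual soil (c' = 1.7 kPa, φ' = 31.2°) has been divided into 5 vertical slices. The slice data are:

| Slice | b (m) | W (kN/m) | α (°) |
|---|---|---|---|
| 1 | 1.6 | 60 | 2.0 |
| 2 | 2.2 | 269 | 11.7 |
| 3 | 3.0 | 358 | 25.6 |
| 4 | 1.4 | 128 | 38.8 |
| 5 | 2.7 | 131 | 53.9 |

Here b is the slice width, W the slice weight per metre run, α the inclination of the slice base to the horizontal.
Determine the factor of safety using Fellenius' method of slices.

Ordinary method of slices: FS = Σ[c'·Δl_i + (W_i cosα_i)·tanφ'] / Σ W_i sinα_i, with Δl_i = b_i / cosα_i.
Slice 1: Δl = 1.6/cos2.0° = 1.601 m; N'_1 = 60·cos2.0° = 60.0; c'Δl = 2.72; W sinα = 2.1
Slice 2: Δl = 2.2/cos11.7° = 2.247 m; N'_2 = 269·cos11.7° = 263.4; c'Δl = 3.82; W sinα = 54.5
Slice 3: Δl = 3.0/cos25.6° = 3.327 m; N'_3 = 358·cos25.6° = 322.9; c'Δl = 5.66; W sinα = 154.7
Slice 4: Δl = 1.4/cos38.8° = 1.796 m; N'_4 = 128·cos38.8° = 99.8; c'Δl = 3.05; W sinα = 80.2
Slice 5: Δl = 2.7/cos53.9° = 4.583 m; N'_5 = 131·cos53.9° = 77.2; c'Δl = 7.79; W sinα = 105.8
Σc'Δl = 23.0 kN/m; ΣN' = 823.2 kN/m; ΣW sinα = 397.4 kN/m
Resisting = 23.0 + 823.2·tan31.2° = 23.0 + 498.5 = 521.6 kN/m
FS = 521.6 / 397.4 = 1.313

FS = 1.31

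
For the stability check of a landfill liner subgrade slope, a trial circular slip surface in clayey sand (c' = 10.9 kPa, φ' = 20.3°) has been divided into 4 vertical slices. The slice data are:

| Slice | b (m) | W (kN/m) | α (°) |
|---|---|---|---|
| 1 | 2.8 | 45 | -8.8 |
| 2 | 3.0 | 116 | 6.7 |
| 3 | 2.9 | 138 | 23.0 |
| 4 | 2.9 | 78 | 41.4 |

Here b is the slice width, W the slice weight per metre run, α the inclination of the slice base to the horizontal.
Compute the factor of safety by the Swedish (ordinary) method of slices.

Ordinary method of slices: FS = Σ[c'·Δl_i + (W_i cosα_i)·tanφ'] / Σ W_i sinα_i, with Δl_i = b_i / cosα_i.
Slice 1: Δl = 2.8/cos(-8.8°) = 2.833 m; N'_1 = 45·cos(-8.8°) = 44.5; c'Δl = 30.88; W sinα = -6.9
Slice 2: Δl = 3.0/cos6.7° = 3.021 m; N'_2 = 116·cos6.7° = 115.2; c'Δl = 32.92; W sinα = 13.5
Slice 3: Δl = 2.9/cos23.0° = 3.150 m; N'_3 = 138·cos23.0° = 127.0; c'Δl = 34.34; W sinα = 53.9
Slice 4: Δl = 2.9/cos41.4° = 3.866 m; N'_4 = 78·cos41.4° = 58.5; c'Δl = 42.14; W sinα = 51.6
Σc'Δl = 140.3 kN/m; ΣN' = 345.2 kN/m; ΣW sinα = 112.2 kN/m
Resisting = 140.3 + 345.2·tan20.3° = 140.3 + 127.7 = 268.0 kN/m
FS = 268.0 / 112.2 = 2.389

FS = 2.39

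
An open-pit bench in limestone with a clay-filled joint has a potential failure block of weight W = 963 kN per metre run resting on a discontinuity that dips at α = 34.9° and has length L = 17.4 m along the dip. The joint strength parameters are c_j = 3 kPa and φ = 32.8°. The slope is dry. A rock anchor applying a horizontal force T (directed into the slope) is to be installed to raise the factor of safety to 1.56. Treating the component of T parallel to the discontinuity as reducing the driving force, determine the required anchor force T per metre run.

T = 181 kN/m

Resolving forces along and normal to the sliding plane, with the horizontal anchor force T adding T·sinα to the effective normal force and T·cosα acting up the plane against the driving force:
FS = [c_jL + (W cosα + T sinα) tanφ] / [W sinα − T cosα]
Without the anchor: N' = 789.8 kN/m, driving T_d = 551.0 kN/m, resisting R = 3·17.4 + 789.8·tan32.8° = 561.2 kN/m, FS = 1.02.
Setting FS = 1.56 and solving for T:
1.56·(551.0 − T cos34.9°) = 561.2 + T sin34.9°·tan32.8°
T·(sin34.9°·tan32.8° + 1.56·cos34.9°) = 1.56·551.0 − 561.2
T·(0.5721·0.6445 + 1.56·0.8202) = 859.5 − 561.2 = 298.3
T·1.6482 = 298.3
T = 181.0 kN/m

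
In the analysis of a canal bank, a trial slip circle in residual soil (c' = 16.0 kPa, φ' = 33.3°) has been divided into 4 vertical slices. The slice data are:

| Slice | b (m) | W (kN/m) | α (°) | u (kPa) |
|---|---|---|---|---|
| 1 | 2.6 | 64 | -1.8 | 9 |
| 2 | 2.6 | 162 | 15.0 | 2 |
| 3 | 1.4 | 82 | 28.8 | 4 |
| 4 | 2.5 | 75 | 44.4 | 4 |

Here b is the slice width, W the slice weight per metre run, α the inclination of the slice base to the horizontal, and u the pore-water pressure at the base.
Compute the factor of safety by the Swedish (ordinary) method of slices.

Ordinary method of slices: FS = Σ[c'·Δl_i + (W_i cosα_i − u_i·Δl_i)·tanφ'] / Σ W_i sinα_i, with Δl_i = b_i / cosα_i.
Slice 1: Δl = 2.6/cos(-1.8°) = 2.601 m; N'_1 = 64·cos(-1.8°) − 9·2.601 = 40.6; c'Δl = 41.62; W sinα = -2.0
Slice 2: Δl = 2.6/cos15.0° = 2.692 m; N'_2 = 162·cos15.0° − 2·2.692 = 151.1; c'Δl = 43.07; W sinα = 41.9
Slice 3: Δl = 1.4/cos28.8° = 1.598 m; N'_3 = 82·cos28.8° − 4·1.598 = 65.5; c'Δl = 25.56; W sinα = 39.5
Slice 4: Δl = 2.5/cos44.4° = 3.499 m; N'_4 = 75·cos44.4° − 4·3.499 = 39.6; c'Δl = 55.99; W sinα = 52.5
Σc'Δl = 166.2 kN/m; ΣN' = 296.7 kN/m; ΣW sinα = 131.9 kN/m
Resisting = 166.2 + 296.7·tan33.3° = 166.2 + 194.9 = 361.1 kN/m
FS = 361.1 / 131.9 = 2.738

FS = 2.74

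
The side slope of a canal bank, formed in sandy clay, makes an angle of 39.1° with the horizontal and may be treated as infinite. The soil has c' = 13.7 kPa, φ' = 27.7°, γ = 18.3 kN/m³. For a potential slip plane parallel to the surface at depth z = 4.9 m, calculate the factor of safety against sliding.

FS = 0.96

For an infinite slope with a slip plane parallel to the surface (no pore pressure): FS = [c' + γz cos²β tanφ'] / [γz sinβ cosβ].
γz = 18.3·4.9 = 89.67 kN/m²
Numerator = 13.7 + 89.67·cos²39.1°·tan27.7° = 13.7 + 89.67·0.6022·0.5250 = 42.053 kPa
Denominator = 89.67·sin39.1°·cos39.1° = 89.67·0.6307·0.7760 = 43.888 kPa
FS = 42.053 / 43.888 = 0.958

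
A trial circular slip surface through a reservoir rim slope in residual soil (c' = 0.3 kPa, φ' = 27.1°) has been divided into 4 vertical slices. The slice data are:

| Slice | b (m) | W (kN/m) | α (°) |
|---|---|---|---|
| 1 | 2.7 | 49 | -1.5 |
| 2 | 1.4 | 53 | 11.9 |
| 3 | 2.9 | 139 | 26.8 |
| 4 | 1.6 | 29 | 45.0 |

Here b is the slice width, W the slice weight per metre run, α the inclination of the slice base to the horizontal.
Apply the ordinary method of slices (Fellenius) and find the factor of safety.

FS = 1.38

Ordinary method of slices: FS = Σ[c'·Δl_i + (W_i cosα_i)·tanφ'] / Σ W_i sinα_i, with Δl_i = b_i / cosα_i.
Slice 1: Δl = 2.7/cos(-1.5°) = 2.701 m; N'_1 = 49·cos(-1.5°) = 49.0; c'Δl = 0.81; W sinα = -1.3
Slice 2: Δl = 1.4/cos11.9° = 1.431 m; N'_2 = 53·cos11.9° = 51.9; c'Δl = 0.43; W sinα = 10.9
Slice 3: Δl = 2.9/cos26.8° = 3.249 m; N'_3 = 139·cos26.8° = 124.1; c'Δl = 0.97; W sinα = 62.7
Slice 4: Δl = 1.6/cos45.0° = 2.263 m; N'_4 = 29·cos45.0° = 20.5; c'Δl = 0.68; W sinα = 20.5
Σc'Δl = 2.9 kN/m; ΣN' = 245.4 kN/m; ΣW sinα = 92.8 kN/m
Resisting = 2.9 + 245.4·tan27.1° = 2.9 + 125.6 = 128.5 kN/m
FS = 128.5 / 92.8 = 1.384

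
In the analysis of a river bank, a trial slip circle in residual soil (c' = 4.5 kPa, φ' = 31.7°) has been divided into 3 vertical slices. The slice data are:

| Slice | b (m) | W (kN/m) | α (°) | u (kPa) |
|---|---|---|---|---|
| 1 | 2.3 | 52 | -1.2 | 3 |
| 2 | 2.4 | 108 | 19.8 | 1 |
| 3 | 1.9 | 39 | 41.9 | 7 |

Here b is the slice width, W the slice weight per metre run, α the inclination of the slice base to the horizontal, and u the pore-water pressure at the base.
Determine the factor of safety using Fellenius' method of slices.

FS = 2.10

Ordinary method of slices: FS = Σ[c'·Δl_i + (W_i cosα_i − u_i·Δl_i)·tanφ'] / Σ W_i sinα_i, with Δl_i = b_i / cosα_i.
Slice 1: Δl = 2.3/cos(-1.2°) = 2.301 m; N'_1 = 52·cos(-1.2°) − 3·2.301 = 45.1; c'Δl = 10.35; W sinα = -1.1
Slice 2: Δl = 2.4/cos19.8° = 2.551 m; N'_2 = 108·cos19.8° − 1·2.551 = 99.1; c'Δl = 11.48; W sinα = 36.6
Slice 3: Δl = 1.9/cos41.9° = 2.553 m; N'_3 = 39·cos41.9° − 7·2.553 = 11.2; c'Δl = 11.49; W sinα = 26.0
Σc'Δl = 33.3 kN/m; ΣN' = 155.3 kN/m; ΣW sinα = 61.5 kN/m
Resisting = 33.3 + 155.3·tan31.7° = 33.3 + 95.9 = 129.2 kN/m
FS = 129.2 / 61.5 = 2.100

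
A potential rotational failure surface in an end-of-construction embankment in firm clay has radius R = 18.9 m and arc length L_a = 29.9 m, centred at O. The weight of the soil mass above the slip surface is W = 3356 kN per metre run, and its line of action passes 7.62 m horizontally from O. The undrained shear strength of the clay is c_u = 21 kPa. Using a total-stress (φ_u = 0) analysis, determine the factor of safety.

FS = 0.46

Taking moments about the centre O, the resisting moment is provided by the undrained shear strength acting along the arc:
M_R = c_u·L_a·R = 21·29.90·18.9 = 11867.3 kN·m/m
M_D = W·d = 3356·7.62 = 25572.7 kN·m/m
FS = M_R / M_D = 11867.3 / 25572.7 = 0.464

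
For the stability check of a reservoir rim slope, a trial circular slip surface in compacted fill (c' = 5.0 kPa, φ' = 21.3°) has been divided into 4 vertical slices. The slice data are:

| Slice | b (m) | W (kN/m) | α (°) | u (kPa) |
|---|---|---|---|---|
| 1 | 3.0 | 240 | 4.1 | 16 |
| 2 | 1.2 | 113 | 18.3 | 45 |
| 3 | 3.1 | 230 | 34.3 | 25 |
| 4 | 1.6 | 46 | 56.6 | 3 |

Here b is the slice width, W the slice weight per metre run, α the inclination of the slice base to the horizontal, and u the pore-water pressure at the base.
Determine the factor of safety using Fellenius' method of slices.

Ordinary method of slices: FS = Σ[c'·Δl_i + (W_i cosα_i − u_i·Δl_i)·tanφ'] / Σ W_i sinα_i, with Δl_i = b_i / cosα_i.
Slice 1: Δl = 3.0/cos4.1° = 3.008 m; N'_1 = 240·cos4.1° − 16·3.008 = 191.3; c'Δl = 15.04; W sinα = 17.2
Slice 2: Δl = 1.2/cos18.3° = 1.264 m; N'_2 = 113·cos18.3° − 45·1.264 = 50.4; c'Δl = 6.32; W sinα = 35.5
Slice 3: Δl = 3.1/cos34.3° = 3.753 m; N'_3 = 230·cos34.3° − 25·3.753 = 96.2; c'Δl = 18.76; W sinα = 129.6
Slice 4: Δl = 1.6/cos56.6° = 2.907 m; N'_4 = 46·cos56.6° − 3·2.907 = 16.6; c'Δl = 14.53; W sinα = 38.4
Σc'Δl = 54.7 kN/m; ΣN' = 354.5 kN/m; ΣW sinα = 220.7 kN/m
Resisting = 54.7 + 354.5·tan21.3° = 54.7 + 138.2 = 192.9 kN/m
FS = 192.9 / 220.7 = 0.874

FS = 0.87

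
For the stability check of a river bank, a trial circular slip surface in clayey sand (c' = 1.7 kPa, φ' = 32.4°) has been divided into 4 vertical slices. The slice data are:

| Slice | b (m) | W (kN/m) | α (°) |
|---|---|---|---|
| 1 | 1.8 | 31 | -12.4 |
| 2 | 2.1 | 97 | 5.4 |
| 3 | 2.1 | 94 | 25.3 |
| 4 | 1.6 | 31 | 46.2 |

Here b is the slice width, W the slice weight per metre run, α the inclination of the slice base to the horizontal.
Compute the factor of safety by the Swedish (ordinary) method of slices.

FS = 2.50

Ordinary method of slices: FS = Σ[c'·Δl_i + (W_i cosα_i)·tanφ'] / Σ W_i sinα_i, with Δl_i = b_i / cosα_i.
Slice 1: Δl = 1.8/cos(-12.4°) = 1.843 m; N'_1 = 31·cos(-12.4°) = 30.3; c'Δl = 3.13; W sinα = -6.7
Slice 2: Δl = 2.1/cos5.4° = 2.109 m; N'_2 = 97·cos5.4° = 96.6; c'Δl = 3.59; W sinα = 9.1
Slice 3: Δl = 2.1/cos25.3° = 2.323 m; N'_3 = 94·cos25.3° = 85.0; c'Δl = 3.95; W sinα = 40.2
Slice 4: Δl = 1.6/cos46.2° = 2.312 m; N'_4 = 31·cos46.2° = 21.5; c'Δl = 3.93; W sinα = 22.4
Σc'Δl = 14.6 kN/m; ΣN' = 233.3 kN/m; ΣW sinα = 65.0 kN/m
Resisting = 14.6 + 233.3·tan32.4° = 14.6 + 148.0 = 162.6 kN/m
FS = 162.6 / 65.0 = 2.502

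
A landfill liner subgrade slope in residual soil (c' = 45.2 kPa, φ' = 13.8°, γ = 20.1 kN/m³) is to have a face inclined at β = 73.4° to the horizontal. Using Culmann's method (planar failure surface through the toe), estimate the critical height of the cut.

Culmann's analysis gives the critical failure plane at α_cr = (β + φ')/2 = (73.4 + 13.8)/2 = 43.6°, and the critical height
H_c = (4c'/γ) · sinβ cosφ' / [1 − cos(β − φ')]
    = (4·45.2/20.1) · sin73.4°·cos13.8° / [1 − cos(59.6°)]
    = 8.995 · 0.9583·0.9711 / [1 − 0.5060]
    = 8.995 · 0.9307 / 0.4940
    = 16.95 m

H_c = 16.95 m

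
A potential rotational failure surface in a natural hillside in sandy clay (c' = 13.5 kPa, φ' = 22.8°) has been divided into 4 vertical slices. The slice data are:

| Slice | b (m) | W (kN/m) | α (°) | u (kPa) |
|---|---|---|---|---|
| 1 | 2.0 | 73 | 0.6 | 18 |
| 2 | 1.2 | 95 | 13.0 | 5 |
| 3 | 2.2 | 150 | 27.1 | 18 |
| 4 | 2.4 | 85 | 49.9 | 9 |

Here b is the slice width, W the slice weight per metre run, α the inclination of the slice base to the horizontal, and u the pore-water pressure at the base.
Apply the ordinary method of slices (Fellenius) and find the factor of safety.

FS = 1.45

Ordinary method of slices: FS = Σ[c'·Δl_i + (W_i cosα_i − u_i·Δl_i)·tanφ'] / Σ W_i sinα_i, with Δl_i = b_i / cosα_i.
Slice 1: Δl = 2.0/cos0.6° = 2.000 m; N'_1 = 73·cos0.6° − 18·2.000 = 37.0; c'Δl = 27.00; W sinα = 0.8
Slice 2: Δl = 1.2/cos13.0° = 1.232 m; N'_2 = 95·cos13.0° − 5·1.232 = 86.4; c'Δl = 16.63; W sinα = 21.4
Slice 3: Δl = 2.2/cos27.1° = 2.471 m; N'_3 = 150·cos27.1° − 18·2.471 = 89.0; c'Δl = 33.36; W sinα = 68.3
Slice 4: Δl = 2.4/cos49.9° = 3.726 m; N'_4 = 85·cos49.9° − 9·3.726 = 21.2; c'Δl = 50.30; W sinα = 65.0
Σc'Δl = 127.3 kN/m; ΣN' = 233.7 kN/m; ΣW sinα = 155.5 kN/m
Resisting = 127.3 + 233.7·tan22.8° = 127.3 + 98.2 = 225.5 kN/m
FS = 225.5 / 155.5 = 1.450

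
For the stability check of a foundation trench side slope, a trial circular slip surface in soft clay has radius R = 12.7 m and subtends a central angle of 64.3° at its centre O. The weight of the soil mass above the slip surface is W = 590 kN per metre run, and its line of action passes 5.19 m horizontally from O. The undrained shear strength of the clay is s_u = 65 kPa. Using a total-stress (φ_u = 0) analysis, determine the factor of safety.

FS = 3.84

Taking moments about the centre O, the resisting moment is provided by the undrained shear strength acting along the arc:
Arc length L_a = R·θ = 12.7·(64.3°·π/180) = 12.7·1.1222 = 14.25 m
M_R = s_u·L_a·R = 65·14.25·12.7 = 11765.5 kN·m/m
M_D = W·d = 590·5.19 = 3062.1 kN·m/m
FS = M_R / M_D = 11765.5 / 3062.1 = 3.842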